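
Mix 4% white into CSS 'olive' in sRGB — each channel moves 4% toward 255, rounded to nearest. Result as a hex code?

#85850A

CSS olive is rgb(128, 128, 0).
Lerp each channel 4% toward 255:
  R: 128 + 0.04×(255−128) = 128 + 5.08 = 133.08 → 133
  G: 128 + 0.04×(255−128) = 128 + 5.08 = 133.08 → 133
  B: 0 + 0.04×(255−0) = 0 + 10.2 = 10.2 → 10
rgb(133, 133, 10) = #85850A.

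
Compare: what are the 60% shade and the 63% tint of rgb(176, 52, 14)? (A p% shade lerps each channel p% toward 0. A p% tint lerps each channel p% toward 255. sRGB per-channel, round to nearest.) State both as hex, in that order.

60% shade:
  R: 176 − 105.6 = 70.4 → 70
  G: 52 − 31.2 = 20.8 → 21
  B: 14 − 8.4 = 5.6 → 6
  → #461506
63% tint:
  R: 176 + 0.63×(255−176) = 176 + 49.77 = 225.77 → 226
  G: 52 + 0.63×(255−52) = 52 + 127.89 = 179.89 → 180
  B: 14 + 0.63×(255−14) = 14 + 151.83 = 165.83 → 166
  → #e2b4a6

#461506, #e2b4a6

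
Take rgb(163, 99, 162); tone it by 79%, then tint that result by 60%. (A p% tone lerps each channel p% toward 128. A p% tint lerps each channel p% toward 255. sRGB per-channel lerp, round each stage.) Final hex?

A 79% tone moves each channel 79% toward 128:
  R: 163 + 0.79×(128−163) = 163 − 27.65 = 135.35 → 135
  G: 99 + 0.79×(128−99) = 99 + 22.91 = 121.91 → 122
  B: 162 + 0.79×(128−162) = 162 − 26.86 = 135.14 → 135
After the tone: rgb(135, 122, 135) = #877A87.
Per channel, c → c + 0.6(255 − c):
  R: 135 + 72 = 207 → 207
  G: 122 + 79.8 = 201.8 → 202
  B: 135 + 0.6×(255−135) = 135 + 72 = 207 → 207
rgb(207, 202, 207) = #CFCACF.

#CFCACF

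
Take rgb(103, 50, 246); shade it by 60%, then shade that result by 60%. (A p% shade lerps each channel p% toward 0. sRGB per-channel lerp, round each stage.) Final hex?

#100827

Per channel, c → c + 0.6(0 − c):
  R: 103 − 61.8 = 41.2 → 41
  G: 50 − 30 = 20 → 20
  B: 246 + 0.6×(0−246) = 246 − 147.6 = 98.4 → 98
After the shade: rgb(41, 20, 98) = #291462.
Per channel, c → c + 0.6(0 − c):
  R: 41 − 24.6 = 16.4 → 16
  G: 20 + 0.6×(0−20) = 20 − 12 = 8 → 8
  B: 98 + 0.6×(0−98) = 98 − 58.8 = 39.2 → 39
rgb(16, 8, 39) = #100827.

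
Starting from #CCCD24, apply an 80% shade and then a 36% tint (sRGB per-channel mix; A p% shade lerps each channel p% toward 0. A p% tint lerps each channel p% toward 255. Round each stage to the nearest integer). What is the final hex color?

#767660

#CCCD24 is rgb(204, 205, 36).
Lerp each channel 80% toward 0:
  R: 204 − 163.2 = 40.8 → 41
  G: 205 + 0.8×(0−205) = 205 − 164 = 41 → 41
  B: 36 + 0.8×(0−36) = 36 − 28.8 = 7.2 → 7
After the shade: rgb(41, 41, 7) = #292907.
Per channel, c → c + 0.36(255 − c):
  R: 41 + 0.36×(255−41) = 41 + 77.04 = 118.04 → 118
  G: 41 + 77.04 = 118.04 → 118
  B: 7 + 0.36×(255−7) = 7 + 89.28 = 96.28 → 96
rgb(118, 118, 96) = #767660.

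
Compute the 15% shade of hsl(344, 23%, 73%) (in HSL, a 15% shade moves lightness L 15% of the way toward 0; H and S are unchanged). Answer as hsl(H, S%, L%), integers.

L moves 15% from 73 toward 0: 73 − 10.95 = 62.05 → 62.
H and S are unchanged.

hsl(344, 23%, 62%)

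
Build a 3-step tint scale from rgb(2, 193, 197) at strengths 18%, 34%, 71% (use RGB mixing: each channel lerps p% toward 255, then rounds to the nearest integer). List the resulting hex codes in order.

#30cccf, #58d6d9, #b6edee

18%: (2 + 45.54 = 47.54→48, 193 + 11.16 = 204.16→204, 197 + 10.44 = 207.44→207) → #30cccf
34%: (2 + 86.02 = 88.02→88, 193 + 21.08 = 214.08→214, 197 + 19.72 = 216.72→217) → #58d6d9
71%: (2 + 179.63 = 181.63→182, 193 + 44.02 = 237.02→237, 197 + 41.18 = 238.18→238) → #b6edee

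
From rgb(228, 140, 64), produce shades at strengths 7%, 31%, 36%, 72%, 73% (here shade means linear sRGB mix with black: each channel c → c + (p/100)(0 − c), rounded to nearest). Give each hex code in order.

7%: (228 − 15.96 = 212.04→212, 140 − 9.8 = 130.2→130, 64 − 4.48 = 59.52→60) → #D4823C
31%: (228 − 70.68 = 157.32→157, 140 − 43.4 = 96.6→97, 64 − 19.84 = 44.16→44) → #9D612C
36%: (228 − 82.08 = 145.92→146, 140 − 50.4 = 89.6→90, 64 − 23.04 = 40.96→41) → #925A29
72%: (228 − 164.16 = 63.84→64, 140 − 100.8 = 39.2→39, 64 − 46.08 = 17.92→18) → #402712
73%: (228 − 166.44 = 61.56→62, 140 − 102.2 = 37.8→38, 64 − 46.72 = 17.28→17) → #3E2611

#D4823C, #9D612C, #925A29, #402712, #3E2611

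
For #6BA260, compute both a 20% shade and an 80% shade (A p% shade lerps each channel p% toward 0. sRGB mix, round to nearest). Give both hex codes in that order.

#56824D, #152013

#6BA260 is rgb(107, 162, 96).
20% shade:
  R: 107 − 21.4 = 85.6 → 86
  G: 162 − 32.4 = 129.6 → 130
  B: 96 − 19.2 = 76.8 → 77
  → #56824D
80% shade:
  R: 107 − 85.6 = 21.4 → 21
  G: 162 − 129.6 = 32.4 → 32
  B: 96 + 0.8×(0−96) = 96 − 76.8 = 19.2 → 19
  → #152013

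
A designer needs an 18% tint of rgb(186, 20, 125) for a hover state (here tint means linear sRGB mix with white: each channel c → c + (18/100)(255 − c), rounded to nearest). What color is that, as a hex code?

Lerp each channel 18% toward 255:
  R: 186 + 0.18×(255−186) = 186 + 12.42 = 198.42 → 198
  G: 20 + 42.3 = 62.3 → 62
  B: 125 + 23.4 = 148.4 → 148
rgb(198, 62, 148) = #c63e94.

#c63e94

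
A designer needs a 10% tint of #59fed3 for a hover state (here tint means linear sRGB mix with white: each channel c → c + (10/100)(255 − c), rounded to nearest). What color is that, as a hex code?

#6afed7

#59fed3 is rgb(89, 254, 211).
Lerp each channel 10% toward 255:
  R: 89 + 16.6 = 105.6 → 106
  G: 254 + 0.1 = 254.1 → 254
  B: 211 + 4.4 = 215.4 → 215
rgb(106, 254, 215) = #6afed7.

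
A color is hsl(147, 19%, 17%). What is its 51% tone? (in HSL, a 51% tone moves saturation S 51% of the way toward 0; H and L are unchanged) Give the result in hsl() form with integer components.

hsl(147, 9%, 17%)

S moves 51% from 19 toward 0: 19 − 9.69 = 9.31 → 9.
H and L are unchanged.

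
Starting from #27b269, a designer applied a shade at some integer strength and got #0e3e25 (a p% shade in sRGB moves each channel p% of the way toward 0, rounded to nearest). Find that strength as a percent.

65%

#27b269 is rgb(39, 178, 105); #0e3e25 is rgb(14, 62, 37).
On the G channel (widest range): 62 ≈ 178 + (p/100)(0 − 178), so p ≈ 100×(62 − 178)/(0 − 178) = -11600/-178 = 65.17.
p = 65 reproduces all three channels after rounding.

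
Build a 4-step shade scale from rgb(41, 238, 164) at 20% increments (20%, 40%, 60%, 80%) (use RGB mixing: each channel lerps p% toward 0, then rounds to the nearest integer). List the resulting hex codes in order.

20%: (41 − 8.2 = 32.8→33, 238 − 47.6 = 190.4→190, 164 − 32.8 = 131.2→131) → #21be83
40%: (41 − 16.4 = 24.6→25, 238 − 95.2 = 142.8→143, 164 − 65.6 = 98.4→98) → #198f62
60%: (41 − 24.6 = 16.4→16, 238 − 142.8 = 95.2→95, 164 − 98.4 = 65.6→66) → #105f42
80%: (41 − 32.8 = 8.2→8, 238 − 190.4 = 47.6→48, 164 − 131.2 = 32.8→33) → #083021

#21be83, #198f62, #105f42, #083021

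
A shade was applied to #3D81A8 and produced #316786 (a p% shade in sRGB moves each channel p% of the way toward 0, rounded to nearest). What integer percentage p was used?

#3D81A8 is rgb(61, 129, 168); #316786 is rgb(49, 103, 134).
On the B channel (widest range): 134 ≈ 168 + (p/100)(0 − 168), so p ≈ 100×(134 − 168)/(0 − 168) = -3400/-168 = 20.24.
p = 20 reproduces all three channels after rounding.

20%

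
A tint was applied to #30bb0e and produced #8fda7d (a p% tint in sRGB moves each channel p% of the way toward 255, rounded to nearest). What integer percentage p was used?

#30bb0e is rgb(48, 187, 14); #8fda7d is rgb(143, 218, 125).
On the B channel (widest range): 125 ≈ 14 + (p/100)(255 − 14), so p ≈ 100×(125 − 14)/(255 − 14) = 11100/241 = 46.06.
p = 46 reproduces all three channels after rounding.

46%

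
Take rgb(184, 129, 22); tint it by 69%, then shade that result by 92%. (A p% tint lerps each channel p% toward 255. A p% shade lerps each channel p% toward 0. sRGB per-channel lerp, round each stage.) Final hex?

Lerp each channel 69% toward 255:
  R: 184 + 48.99 = 232.99 → 233
  G: 129 + 0.69×(255−129) = 129 + 86.94 = 215.94 → 216
  B: 22 + 0.69×(255−22) = 22 + 160.77 = 182.77 → 183
After the tint: rgb(233, 216, 183) = #e9d8b7.
Lerp each channel 92% toward 0:
  R: 233 + 0.92×(0−233) = 233 − 214.36 = 18.64 → 19
  G: 216 + 0.92×(0−216) = 216 − 198.72 = 17.28 → 17
  B: 183 + 0.92×(0−183) = 183 − 168.36 = 14.64 → 15
rgb(19, 17, 15) = #13110f.

#13110f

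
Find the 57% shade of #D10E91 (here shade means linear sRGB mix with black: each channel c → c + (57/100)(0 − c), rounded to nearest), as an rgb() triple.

rgb(90, 6, 62)

#D10E91 is rgb(209, 14, 145).
Per channel, c → c + 0.57(0 − c):
  R: 209 + 0.57×(0−209) = 209 − 119.13 = 89.87 → 90
  G: 14 − 7.98 = 6.02 → 6
  B: 145 − 82.65 = 62.35 → 62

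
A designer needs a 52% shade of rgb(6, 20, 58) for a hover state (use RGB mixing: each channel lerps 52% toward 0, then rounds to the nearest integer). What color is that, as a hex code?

#030a1c

Per channel, c → c + 0.52(0 − c):
  R: 6 − 3.12 = 2.88 → 3
  G: 20 + 0.52×(0−20) = 20 − 10.4 = 9.6 → 10
  B: 58 − 30.16 = 27.84 → 28
rgb(3, 10, 28) = #030a1c.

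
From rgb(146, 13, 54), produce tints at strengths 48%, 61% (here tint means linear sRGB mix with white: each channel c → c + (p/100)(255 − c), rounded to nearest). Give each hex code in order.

#c68196, #d4a1b1

48%: (146 + 52.32 = 198.32→198, 13 + 116.16 = 129.16→129, 54 + 96.48 = 150.48→150) → #c68196
61%: (146 + 66.49 = 212.49→212, 13 + 147.62 = 160.62→161, 54 + 122.61 = 176.61→177) → #d4a1b1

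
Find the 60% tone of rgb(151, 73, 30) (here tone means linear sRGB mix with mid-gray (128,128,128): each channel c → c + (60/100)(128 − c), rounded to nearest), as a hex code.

Per channel, c → c + 0.6(128 − c):
  R: 151 − 13.8 = 137.2 → 137
  G: 73 + 0.6×(128−73) = 73 + 33 = 106 → 106
  B: 30 + 0.6×(128−30) = 30 + 58.8 = 88.8 → 89
rgb(137, 106, 89) = #896A59.

#896A59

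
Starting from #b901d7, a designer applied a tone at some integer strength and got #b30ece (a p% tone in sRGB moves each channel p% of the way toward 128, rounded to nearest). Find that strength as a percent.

10%

#b901d7 is rgb(185, 1, 215); #b30ece is rgb(179, 14, 206).
On the G channel (widest range): 14 ≈ 1 + (p/100)(128 − 1), so p ≈ 100×(14 − 1)/(128 − 1) = 1300/127 = 10.24.
p = 10 reproduces all three channels after rounding.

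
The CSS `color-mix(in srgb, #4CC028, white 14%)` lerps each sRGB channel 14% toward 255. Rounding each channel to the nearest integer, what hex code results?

#4CC028 is rgb(76, 192, 40).
A 14% tint moves each channel 14% toward 255:
  R: 76 + 25.06 = 101.06 → 101
  G: 192 + 0.14×(255−192) = 192 + 8.82 = 200.82 → 201
  B: 40 + 0.14×(255−40) = 40 + 30.1 = 70.1 → 70
rgb(101, 201, 70) = #65C946.

#65C946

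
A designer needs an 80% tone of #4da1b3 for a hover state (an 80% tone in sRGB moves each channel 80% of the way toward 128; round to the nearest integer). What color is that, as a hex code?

#4da1b3 is rgb(77, 161, 179).
Lerp each channel 80% toward 128:
  R: 77 + 40.8 = 117.8 → 118
  G: 161 − 26.4 = 134.6 → 135
  B: 179 − 40.8 = 138.2 → 138
rgb(118, 135, 138) = #76878a.

#76878a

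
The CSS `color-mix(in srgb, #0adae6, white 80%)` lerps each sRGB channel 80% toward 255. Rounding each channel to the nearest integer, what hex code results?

#cef8fa

#0adae6 is rgb(10, 218, 230).
Per channel, c → c + 0.8(255 − c):
  R: 10 + 0.8×(255−10) = 10 + 196 = 206 → 206
  G: 218 + 29.6 = 247.6 → 248
  B: 230 + 0.8×(255−230) = 230 + 20 = 250 → 250
rgb(206, 248, 250) = #cef8fa.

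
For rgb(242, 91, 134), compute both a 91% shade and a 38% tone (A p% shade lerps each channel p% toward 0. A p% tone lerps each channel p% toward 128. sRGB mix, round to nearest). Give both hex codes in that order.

#16080c, #c76984

91% shade:
  R: 242 − 220.22 = 21.78 → 22
  G: 91 + 0.91×(0−91) = 91 − 82.81 = 8.19 → 8
  B: 134 − 121.94 = 12.06 → 12
  → #16080c
38% tone:
  R: 242 − 43.32 = 198.68 → 199
  G: 91 + 0.38×(128−91) = 91 + 14.06 = 105.06 → 105
  B: 134 + 0.38×(128−134) = 134 − 2.28 = 131.72 → 132
  → #c76984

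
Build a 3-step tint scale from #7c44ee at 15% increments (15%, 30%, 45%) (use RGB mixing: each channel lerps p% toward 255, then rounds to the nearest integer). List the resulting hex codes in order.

#7c44ee is rgb(124, 68, 238).
15%: (124 + 19.65 = 143.65→144, 68 + 28.05 = 96.05→96, 238 + 2.55 = 240.55→241) → #9060f1
30%: (124 + 39.3 = 163.3→163, 68 + 56.1 = 124.1→124, 238 + 5.1 = 243.1→243) → #a37cf3
45%: (124 + 58.95 = 182.95→183, 68 + 84.15 = 152.15→152, 238 + 7.65 = 245.65→246) → #b798f6

#9060f1, #a37cf3, #b798f6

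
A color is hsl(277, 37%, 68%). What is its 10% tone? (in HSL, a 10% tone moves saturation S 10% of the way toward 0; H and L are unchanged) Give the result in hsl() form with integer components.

S moves 10% from 37 toward 0: 37 − 3.7 = 33.3 → 33.
H and L are unchanged.

hsl(277, 33%, 68%)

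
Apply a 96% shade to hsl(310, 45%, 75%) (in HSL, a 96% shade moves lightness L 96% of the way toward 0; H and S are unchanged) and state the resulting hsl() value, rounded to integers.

L moves 96% from 75 toward 0: 75 − 72 = 3 → 3.
H and S are unchanged.

hsl(310, 45%, 3%)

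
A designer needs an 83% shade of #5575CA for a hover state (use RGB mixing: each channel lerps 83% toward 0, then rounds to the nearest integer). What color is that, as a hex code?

#0E1422

#5575CA is rgb(85, 117, 202).
An 83% shade moves each channel 83% toward 0:
  R: 85 + 0.83×(0−85) = 85 − 70.55 = 14.45 → 14
  G: 117 + 0.83×(0−117) = 117 − 97.11 = 19.89 → 20
  B: 202 − 167.66 = 34.34 → 34
rgb(14, 20, 34) = #0E1422.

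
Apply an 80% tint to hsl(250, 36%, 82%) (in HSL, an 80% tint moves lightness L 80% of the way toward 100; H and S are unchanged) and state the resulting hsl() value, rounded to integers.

hsl(250, 36%, 96%)

L moves 80% from 82 toward 100: 82 + 14.4 = 96.4 → 96.
H and S are unchanged.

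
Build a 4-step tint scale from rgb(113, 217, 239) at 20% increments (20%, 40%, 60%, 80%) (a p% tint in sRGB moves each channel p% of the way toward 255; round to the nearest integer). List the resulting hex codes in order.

20%: (113 + 28.4 = 141.4→141, 217 + 7.6 = 224.6→225, 239 + 3.2 = 242.2→242) → #8DE1F2
40%: (113 + 56.8 = 169.8→170, 217 + 15.2 = 232.2→232, 239 + 6.4 = 245.4→245) → #AAE8F5
60%: (113 + 85.2 = 198.2→198, 217 + 22.8 = 239.8→240, 239 + 9.6 = 248.6→249) → #C6F0F9
80%: (113 + 113.6 = 226.6→227, 217 + 30.4 = 247.4→247, 239 + 12.8 = 251.8→252) → #E3F7FC

#8DE1F2, #AAE8F5, #C6F0F9, #E3F7FC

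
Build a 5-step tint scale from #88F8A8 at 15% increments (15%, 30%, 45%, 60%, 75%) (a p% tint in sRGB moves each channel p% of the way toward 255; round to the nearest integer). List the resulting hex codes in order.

#88F8A8 is rgb(136, 248, 168).
15%: (136 + 17.85 = 153.85→154, 248 + 1.05 = 249.05→249, 168 + 13.05 = 181.05→181) → #9AF9B5
30%: (136 + 35.7 = 171.7→172, 248 + 2.1 = 250.1→250, 168 + 26.1 = 194.1→194) → #ACFAC2
45%: (136 + 53.55 = 189.55→190, 248 + 3.15 = 251.15→251, 168 + 39.15 = 207.15→207) → #BEFBCF
60%: (136 + 71.4 = 207.4→207, 248 + 4.2 = 252.2→252, 168 + 52.2 = 220.2→220) → #CFFCDC
75%: (136 + 89.25 = 225.25→225, 248 + 5.25 = 253.25→253, 168 + 65.25 = 233.25→233) → #E1FDE9

#9AF9B5, #ACFAC2, #BEFBCF, #CFFCDC, #E1FDE9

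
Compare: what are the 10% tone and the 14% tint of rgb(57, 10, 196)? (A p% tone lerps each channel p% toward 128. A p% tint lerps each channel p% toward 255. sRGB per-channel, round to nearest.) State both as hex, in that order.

10% tone:
  R: 57 + 0.1×(128−57) = 57 + 7.1 = 64.1 → 64
  G: 10 + 11.8 = 21.8 → 22
  B: 196 + 0.1×(128−196) = 196 − 6.8 = 189.2 → 189
  → #4016BD
14% tint:
  R: 57 + 0.14×(255−57) = 57 + 27.72 = 84.72 → 85
  G: 10 + 34.3 = 44.3 → 44
  B: 196 + 0.14×(255−196) = 196 + 8.26 = 204.26 → 204
  → #552CCC

#4016BD, #552CCC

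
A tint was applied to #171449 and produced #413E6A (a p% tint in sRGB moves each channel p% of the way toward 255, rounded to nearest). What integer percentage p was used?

#171449 is rgb(23, 20, 73); #413E6A is rgb(65, 62, 106).
On the G channel (widest range): 62 ≈ 20 + (p/100)(255 − 20), so p ≈ 100×(62 − 20)/(255 − 20) = 4200/235 = 17.87.
p = 18 reproduces all three channels after rounding.

18%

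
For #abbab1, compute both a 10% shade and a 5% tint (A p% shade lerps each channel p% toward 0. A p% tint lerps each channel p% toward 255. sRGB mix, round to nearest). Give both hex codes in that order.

#abbab1 is rgb(171, 186, 177).
10% shade:
  R: 171 + 0.1×(0−171) = 171 − 17.1 = 153.9 → 154
  G: 186 + 0.1×(0−186) = 186 − 18.6 = 167.4 → 167
  B: 177 − 17.7 = 159.3 → 159
  → #9aa79f
5% tint:
  R: 171 + 0.05×(255−171) = 171 + 4.2 = 175.2 → 175
  G: 186 + 0.05×(255−186) = 186 + 3.45 = 189.45 → 189
  B: 177 + 0.05×(255−177) = 177 + 3.9 = 180.9 → 181
  → #afbdb5

#9aa79f, #afbdb5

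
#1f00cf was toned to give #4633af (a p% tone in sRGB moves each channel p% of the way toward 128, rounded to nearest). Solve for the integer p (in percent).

#1f00cf is rgb(31, 0, 207); #4633af is rgb(70, 51, 175).
On the G channel (widest range): 51 ≈ 0 + (p/100)(128 − 0), so p ≈ 100×(51 − 0)/(128 − 0) = 5100/128 = 39.84.
p = 40 reproduces all three channels after rounding.

40%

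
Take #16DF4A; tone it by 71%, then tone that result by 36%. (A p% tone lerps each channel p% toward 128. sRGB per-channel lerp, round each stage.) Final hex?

#6C9276

#16DF4A is rgb(22, 223, 74).
A 71% tone moves each channel 71% toward 128:
  R: 22 + 0.71×(128−22) = 22 + 75.26 = 97.26 → 97
  G: 223 − 67.45 = 155.55 → 156
  B: 74 + 0.71×(128−74) = 74 + 38.34 = 112.34 → 112
After the tone: rgb(97, 156, 112) = #619C70.
A 36% tone moves each channel 36% toward 128:
  R: 97 + 0.36×(128−97) = 97 + 11.16 = 108.16 → 108
  G: 156 + 0.36×(128−156) = 156 − 10.08 = 145.92 → 146
  B: 112 + 5.76 = 117.76 → 118
rgb(108, 146, 118) = #6C9276.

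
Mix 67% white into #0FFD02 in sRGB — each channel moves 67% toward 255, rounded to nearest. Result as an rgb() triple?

rgb(176, 254, 172)

#0FFD02 is rgb(15, 253, 2).
Per channel, c → c + 0.67(255 − c):
  R: 15 + 160.8 = 175.8 → 176
  G: 253 + 1.34 = 254.34 → 254
  B: 2 + 0.67×(255−2) = 2 + 169.51 = 171.51 → 172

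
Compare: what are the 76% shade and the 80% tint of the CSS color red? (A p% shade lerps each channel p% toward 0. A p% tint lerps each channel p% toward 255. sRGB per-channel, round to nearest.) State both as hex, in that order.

#3D0000, #FFCCCC

CSS red is rgb(255, 0, 0).
76% shade:
  R: 255 − 193.8 = 61.2 → 61
  G: 0 + 0 = 0 → 0
  B: 0 + 0 = 0 → 0
  → #3D0000
80% tint:
  R: 255 + 0 = 255 → 255
  G: 0 + 0.8×(255−0) = 0 + 204 = 204 → 204
  B: 0 + 0.8×(255−0) = 0 + 204 = 204 → 204
  → #FFCCCC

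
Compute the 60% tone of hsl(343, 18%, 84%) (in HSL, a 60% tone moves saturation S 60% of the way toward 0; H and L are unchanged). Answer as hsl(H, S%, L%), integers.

S moves 60% from 18 toward 0: 18 − 10.8 = 7.2 → 7.
H and L are unchanged.

hsl(343, 7%, 84%)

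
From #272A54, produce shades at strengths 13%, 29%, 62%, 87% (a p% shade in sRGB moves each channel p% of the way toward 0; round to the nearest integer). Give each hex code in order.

#272A54 is rgb(39, 42, 84).
13%: (39 − 5.07 = 33.93→34, 42 − 5.46 = 36.54→37, 84 − 10.92 = 73.08→73) → #222549
29%: (39 − 11.31 = 27.69→28, 42 − 12.18 = 29.82→30, 84 − 24.36 = 59.64→60) → #1C1E3C
62%: (39 − 24.18 = 14.82→15, 42 − 26.04 = 15.96→16, 84 − 52.08 = 31.92→32) → #0F1020
87%: (39 − 33.93 = 5.07→5, 42 − 36.54 = 5.46→5, 84 − 73.08 = 10.92→11) → #05050B

#222549, #1C1E3C, #0F1020, #05050B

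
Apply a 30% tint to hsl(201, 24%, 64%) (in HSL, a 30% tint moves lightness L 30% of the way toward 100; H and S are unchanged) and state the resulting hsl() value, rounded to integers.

hsl(201, 24%, 75%)

L moves 30% from 64 toward 100: 64 + 10.8 = 74.8 → 75.
H and S are unchanged.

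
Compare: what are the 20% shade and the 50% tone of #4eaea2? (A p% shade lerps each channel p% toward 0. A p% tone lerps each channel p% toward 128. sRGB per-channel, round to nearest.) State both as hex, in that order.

#3e8b82, #679791

#4eaea2 is rgb(78, 174, 162).
20% shade:
  R: 78 − 15.6 = 62.4 → 62
  G: 174 + 0.2×(0−174) = 174 − 34.8 = 139.2 → 139
  B: 162 + 0.2×(0−162) = 162 − 32.4 = 129.6 → 130
  → #3e8b82
50% tone:
  R: 78 + 0.5×(128−78) = 78 + 25 = 103 → 103
  G: 174 + 0.5×(128−174) = 174 − 23 = 151 → 151
  B: 162 − 17 = 145 → 145
  → #679791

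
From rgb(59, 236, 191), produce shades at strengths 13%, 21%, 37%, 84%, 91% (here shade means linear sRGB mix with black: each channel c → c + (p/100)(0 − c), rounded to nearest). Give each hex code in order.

13%: (59 − 7.67 = 51.33→51, 236 − 30.68 = 205.32→205, 191 − 24.83 = 166.17→166) → #33cda6
21%: (59 − 12.39 = 46.61→47, 236 − 49.56 = 186.44→186, 191 − 40.11 = 150.89→151) → #2fba97
37%: (59 − 21.83 = 37.17→37, 236 − 87.32 = 148.68→149, 191 − 70.67 = 120.33→120) → #259578
84%: (59 − 49.56 = 9.44→9, 236 − 198.24 = 37.76→38, 191 − 160.44 = 30.56→31) → #09261f
91%: (59 − 53.69 = 5.31→5, 236 − 214.76 = 21.24→21, 191 − 173.81 = 17.19→17) → #051511

#33cda6, #2fba97, #259578, #09261f, #051511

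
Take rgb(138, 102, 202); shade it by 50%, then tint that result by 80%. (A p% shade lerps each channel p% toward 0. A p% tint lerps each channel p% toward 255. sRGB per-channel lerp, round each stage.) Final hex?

Lerp each channel 50% toward 0:
  R: 138 − 69 = 69 → 69
  G: 102 + 0.5×(0−102) = 102 − 51 = 51 → 51
  B: 202 − 101 = 101 → 101
After the shade: rgb(69, 51, 101) = #453365.
An 80% tint moves each channel 80% toward 255:
  R: 69 + 0.8×(255−69) = 69 + 148.8 = 217.8 → 218
  G: 51 + 0.8×(255−51) = 51 + 163.2 = 214.2 → 214
  B: 101 + 0.8×(255−101) = 101 + 123.2 = 224.2 → 224
rgb(218, 214, 224) = #DAD6E0.

#DAD6E0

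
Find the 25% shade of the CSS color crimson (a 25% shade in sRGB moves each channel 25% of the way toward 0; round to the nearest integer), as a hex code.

CSS crimson is rgb(220, 20, 60).
Lerp each channel 25% toward 0:
  R: 220 + 0.25×(0−220) = 220 − 55 = 165 → 165
  G: 20 − 5 = 15 → 15
  B: 60 + 0.25×(0−60) = 60 − 15 = 45 → 45
rgb(165, 15, 45) = #A50F2D.

#A50F2D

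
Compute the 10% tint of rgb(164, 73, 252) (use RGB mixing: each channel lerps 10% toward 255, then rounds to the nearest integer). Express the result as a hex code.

#AD5BFC

Lerp each channel 10% toward 255:
  R: 164 + 9.1 = 173.1 → 173
  G: 73 + 18.2 = 91.2 → 91
  B: 252 + 0.1×(255−252) = 252 + 0.3 = 252.3 → 252
rgb(173, 91, 252) = #AD5BFC.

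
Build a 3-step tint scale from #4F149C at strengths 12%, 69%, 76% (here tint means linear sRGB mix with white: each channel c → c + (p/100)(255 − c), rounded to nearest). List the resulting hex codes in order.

#4F149C is rgb(79, 20, 156).
12%: (79 + 21.12 = 100.12→100, 20 + 28.2 = 48.2→48, 156 + 11.88 = 167.88→168) → #6430A8
69%: (79 + 121.44 = 200.44→200, 20 + 162.15 = 182.15→182, 156 + 68.31 = 224.31→224) → #C8B6E0
76%: (79 + 133.76 = 212.76→213, 20 + 178.6 = 198.6→199, 156 + 75.24 = 231.24→231) → #D5C7E7

#6430A8, #C8B6E0, #D5C7E7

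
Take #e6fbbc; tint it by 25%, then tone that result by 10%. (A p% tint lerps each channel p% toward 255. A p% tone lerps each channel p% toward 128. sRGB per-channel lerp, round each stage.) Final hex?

#e1f0c5

#e6fbbc is rgb(230, 251, 188).
Lerp each channel 25% toward 255:
  R: 230 + 0.25×(255−230) = 230 + 6.25 = 236.25 → 236
  G: 251 + 1 = 252 → 252
  B: 188 + 0.25×(255−188) = 188 + 16.75 = 204.75 → 205
After the tint: rgb(236, 252, 205) = #ecfccd.
A 10% tone moves each channel 10% toward 128:
  R: 236 + 0.1×(128−236) = 236 − 10.8 = 225.2 → 225
  G: 252 − 12.4 = 239.6 → 240
  B: 205 + 0.1×(128−205) = 205 − 7.7 = 197.3 → 197
rgb(225, 240, 197) = #e1f0c5.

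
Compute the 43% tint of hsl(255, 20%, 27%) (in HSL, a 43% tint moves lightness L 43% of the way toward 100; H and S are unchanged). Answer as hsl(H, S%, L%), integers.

hsl(255, 20%, 58%)

L moves 43% from 27 toward 100: 27 + 31.39 = 58.39 → 58.
H and S are unchanged.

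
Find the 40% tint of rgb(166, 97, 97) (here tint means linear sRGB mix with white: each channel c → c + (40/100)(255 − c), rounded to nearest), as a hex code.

#caa0a0

Lerp each channel 40% toward 255:
  R: 166 + 0.4×(255−166) = 166 + 35.6 = 201.6 → 202
  G: 97 + 63.2 = 160.2 → 160
  B: 97 + 0.4×(255−97) = 97 + 63.2 = 160.2 → 160
rgb(202, 160, 160) = #caa0a0.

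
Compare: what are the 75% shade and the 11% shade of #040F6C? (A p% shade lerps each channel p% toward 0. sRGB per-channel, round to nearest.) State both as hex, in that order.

#01041B, #040D60

#040F6C is rgb(4, 15, 108).
75% shade:
  R: 4 + 0.75×(0−4) = 4 − 3 = 1 → 1
  G: 15 + 0.75×(0−15) = 15 − 11.25 = 3.75 → 4
  B: 108 − 81 = 27 → 27
  → #01041B
11% shade:
  R: 4 + 0.11×(0−4) = 4 − 0.44 = 3.56 → 4
  G: 15 − 1.65 = 13.35 → 13
  B: 108 − 11.88 = 96.12 → 96
  → #040D60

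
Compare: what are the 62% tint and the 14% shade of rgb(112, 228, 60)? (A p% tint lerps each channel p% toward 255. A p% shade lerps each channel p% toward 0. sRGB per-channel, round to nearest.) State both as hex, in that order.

#C9F5B5, #60C434

62% tint:
  R: 112 + 0.62×(255−112) = 112 + 88.66 = 200.66 → 201
  G: 228 + 16.74 = 244.74 → 245
  B: 60 + 120.9 = 180.9 → 181
  → #C9F5B5
14% shade:
  R: 112 + 0.14×(0−112) = 112 − 15.68 = 96.32 → 96
  G: 228 − 31.92 = 196.08 → 196
  B: 60 + 0.14×(0−60) = 60 − 8.4 = 51.6 → 52
  → #60C434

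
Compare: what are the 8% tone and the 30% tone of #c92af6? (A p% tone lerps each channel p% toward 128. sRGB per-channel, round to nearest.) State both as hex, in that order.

#c92af6 is rgb(201, 42, 246).
8% tone:
  R: 201 + 0.08×(128−201) = 201 − 5.84 = 195.16 → 195
  G: 42 + 0.08×(128−42) = 42 + 6.88 = 48.88 → 49
  B: 246 − 9.44 = 236.56 → 237
  → #c331ed
30% tone:
  R: 201 − 21.9 = 179.1 → 179
  G: 42 + 25.8 = 67.8 → 68
  B: 246 + 0.3×(128−246) = 246 − 35.4 = 210.6 → 211
  → #b344d3

#c331ed, #b344d3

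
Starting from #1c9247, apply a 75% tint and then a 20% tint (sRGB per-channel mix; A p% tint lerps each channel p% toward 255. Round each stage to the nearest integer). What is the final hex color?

#d1e9da

#1c9247 is rgb(28, 146, 71).
Lerp each channel 75% toward 255:
  R: 28 + 0.75×(255−28) = 28 + 170.25 = 198.25 → 198
  G: 146 + 0.75×(255−146) = 146 + 81.75 = 227.75 → 228
  B: 71 + 138 = 209 → 209
After the tint: rgb(198, 228, 209) = #c6e4d1.
A 20% tint moves each channel 20% toward 255:
  R: 198 + 0.2×(255−198) = 198 + 11.4 = 209.4 → 209
  G: 228 + 0.2×(255−228) = 228 + 5.4 = 233.4 → 233
  B: 209 + 9.2 = 218.2 → 218
rgb(209, 233, 218) = #d1e9da.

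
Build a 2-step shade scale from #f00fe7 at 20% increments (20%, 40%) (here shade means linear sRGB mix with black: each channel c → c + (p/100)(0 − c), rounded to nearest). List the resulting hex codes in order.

#f00fe7 is rgb(240, 15, 231).
20%: (240 − 48 = 192→192, 15 − 3 = 12→12, 231 − 46.2 = 184.8→185) → #c00cb9
40%: (240 − 96 = 144→144, 15 − 6 = 9→9, 231 − 92.4 = 138.6→139) → #90098b

#c00cb9, #90098b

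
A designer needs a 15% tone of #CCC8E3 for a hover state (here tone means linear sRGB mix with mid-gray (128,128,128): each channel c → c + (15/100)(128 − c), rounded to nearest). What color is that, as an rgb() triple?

rgb(193, 189, 212)

#CCC8E3 is rgb(204, 200, 227).
Per channel, c → c + 0.15(128 − c):
  R: 204 + 0.15×(128−204) = 204 − 11.4 = 192.6 → 193
  G: 200 + 0.15×(128−200) = 200 − 10.8 = 189.2 → 189
  B: 227 + 0.15×(128−227) = 227 − 14.85 = 212.15 → 212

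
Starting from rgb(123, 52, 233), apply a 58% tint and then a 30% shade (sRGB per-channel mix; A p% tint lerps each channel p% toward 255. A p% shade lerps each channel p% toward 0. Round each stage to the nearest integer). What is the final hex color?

Per channel, c → c + 0.58(255 − c):
  R: 123 + 0.58×(255−123) = 123 + 76.56 = 199.56 → 200
  G: 52 + 117.74 = 169.74 → 170
  B: 233 + 0.58×(255−233) = 233 + 12.76 = 245.76 → 246
After the tint: rgb(200, 170, 246) = #c8aaf6.
A 30% shade moves each channel 30% toward 0:
  R: 200 + 0.3×(0−200) = 200 − 60 = 140 → 140
  G: 170 + 0.3×(0−170) = 170 − 51 = 119 → 119
  B: 246 − 73.8 = 172.2 → 172
rgb(140, 119, 172) = #8c77ac.

#8c77ac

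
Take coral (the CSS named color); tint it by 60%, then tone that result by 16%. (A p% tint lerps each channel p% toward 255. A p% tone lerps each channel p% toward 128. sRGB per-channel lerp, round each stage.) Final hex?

CSS coral is rgb(255, 127, 80).
Per channel, c → c + 0.6(255 − c):
  R: 255 + 0.6×(255−255) = 255 + 0 = 255 → 255
  G: 127 + 76.8 = 203.8 → 204
  B: 80 + 0.6×(255−80) = 80 + 105 = 185 → 185
After the tint: rgb(255, 204, 185) = #ffccb9.
Lerp each channel 16% toward 128:
  R: 255 + 0.16×(128−255) = 255 − 20.32 = 234.68 → 235
  G: 204 + 0.16×(128−204) = 204 − 12.16 = 191.84 → 192
  B: 185 + 0.16×(128−185) = 185 − 9.12 = 175.88 → 176
rgb(235, 192, 176) = #ebc0b0.

#ebc0b0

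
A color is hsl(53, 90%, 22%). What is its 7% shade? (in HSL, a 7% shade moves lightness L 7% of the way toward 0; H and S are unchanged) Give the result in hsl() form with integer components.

hsl(53, 90%, 20%)

L moves 7% from 22 toward 0: 22 − 1.54 = 20.46 → 20.
H and S are unchanged.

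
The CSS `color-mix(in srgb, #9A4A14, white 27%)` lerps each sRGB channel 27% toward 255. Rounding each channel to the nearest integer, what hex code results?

#9A4A14 is rgb(154, 74, 20).
A 27% tint moves each channel 27% toward 255:
  R: 154 + 0.27×(255−154) = 154 + 27.27 = 181.27 → 181
  G: 74 + 48.87 = 122.87 → 123
  B: 20 + 0.27×(255−20) = 20 + 63.45 = 83.45 → 83
rgb(181, 123, 83) = #B57B53.

#B57B53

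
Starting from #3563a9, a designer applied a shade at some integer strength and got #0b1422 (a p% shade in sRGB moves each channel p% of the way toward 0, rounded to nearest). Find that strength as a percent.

#3563a9 is rgb(53, 99, 169); #0b1422 is rgb(11, 20, 34).
On the B channel (widest range): 34 ≈ 169 + (p/100)(0 − 169), so p ≈ 100×(34 − 169)/(0 − 169) = -13500/-169 = 79.88.
p = 80 reproduces all three channels after rounding.

80%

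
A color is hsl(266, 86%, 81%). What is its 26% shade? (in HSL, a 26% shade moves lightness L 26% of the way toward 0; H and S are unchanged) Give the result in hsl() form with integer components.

hsl(266, 86%, 60%)

L moves 26% from 81 toward 0: 81 − 21.06 = 59.94 → 60.
H and S are unchanged.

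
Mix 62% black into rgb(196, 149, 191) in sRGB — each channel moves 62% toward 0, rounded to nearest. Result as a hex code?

Lerp each channel 62% toward 0:
  R: 196 − 121.52 = 74.48 → 74
  G: 149 − 92.38 = 56.62 → 57
  B: 191 − 118.42 = 72.58 → 73
rgb(74, 57, 73) = #4A3949.

#4A3949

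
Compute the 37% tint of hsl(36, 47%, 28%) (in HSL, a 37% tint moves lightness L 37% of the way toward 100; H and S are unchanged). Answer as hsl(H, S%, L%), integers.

L moves 37% from 28 toward 100: 28 + 26.64 = 54.64 → 55.
H and S are unchanged.

hsl(36, 47%, 55%)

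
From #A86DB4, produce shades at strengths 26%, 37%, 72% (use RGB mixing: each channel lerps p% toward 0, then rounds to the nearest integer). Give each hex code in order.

#A86DB4 is rgb(168, 109, 180).
26%: (168 − 43.68 = 124.32→124, 109 − 28.34 = 80.66→81, 180 − 46.8 = 133.2→133) → #7C5185
37%: (168 − 62.16 = 105.84→106, 109 − 40.33 = 68.67→69, 180 − 66.6 = 113.4→113) → #6A4571
72%: (168 − 120.96 = 47.04→47, 109 − 78.48 = 30.52→31, 180 − 129.6 = 50.4→50) → #2F1F32

#7C5185, #6A4571, #2F1F32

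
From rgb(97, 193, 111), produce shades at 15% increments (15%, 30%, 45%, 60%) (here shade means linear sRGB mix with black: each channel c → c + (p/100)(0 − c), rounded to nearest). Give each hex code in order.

15%: (97 − 14.55 = 82.45→82, 193 − 28.95 = 164.05→164, 111 − 16.65 = 94.35→94) → #52A45E
30%: (97 − 29.1 = 67.9→68, 193 − 57.9 = 135.1→135, 111 − 33.3 = 77.7→78) → #44874E
45%: (97 − 43.65 = 53.35→53, 193 − 86.85 = 106.15→106, 111 − 49.95 = 61.05→61) → #356A3D
60%: (97 − 58.2 = 38.8→39, 193 − 115.8 = 77.2→77, 111 − 66.6 = 44.4→44) → #274D2C

#52A45E, #44874E, #356A3D, #274D2C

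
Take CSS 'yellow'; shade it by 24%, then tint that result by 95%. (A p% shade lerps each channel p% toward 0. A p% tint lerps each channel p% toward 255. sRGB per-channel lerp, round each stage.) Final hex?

CSS yellow is rgb(255, 255, 0).
Per channel, c → c + 0.24(0 − c):
  R: 255 − 61.2 = 193.8 → 194
  G: 255 − 61.2 = 193.8 → 194
  B: 0 + 0.24×(0−0) = 0 + 0 = 0 → 0
After the shade: rgb(194, 194, 0) = #C2C200.
Per channel, c → c + 0.95(255 − c):
  R: 194 + 0.95×(255−194) = 194 + 57.95 = 251.95 → 252
  G: 194 + 0.95×(255−194) = 194 + 57.95 = 251.95 → 252
  B: 0 + 242.25 = 242.25 → 242
rgb(252, 252, 242) = #FCFCF2.

#FCFCF2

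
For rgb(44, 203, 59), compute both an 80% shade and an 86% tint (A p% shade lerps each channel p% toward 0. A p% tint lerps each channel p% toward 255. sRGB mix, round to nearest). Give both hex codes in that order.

#09290C, #E1F8E4

80% shade:
  R: 44 − 35.2 = 8.8 → 9
  G: 203 + 0.8×(0−203) = 203 − 162.4 = 40.6 → 41
  B: 59 + 0.8×(0−59) = 59 − 47.2 = 11.8 → 12
  → #09290C
86% tint:
  R: 44 + 181.46 = 225.46 → 225
  G: 203 + 0.86×(255−203) = 203 + 44.72 = 247.72 → 248
  B: 59 + 0.86×(255−59) = 59 + 168.56 = 227.56 → 228
  → #E1F8E4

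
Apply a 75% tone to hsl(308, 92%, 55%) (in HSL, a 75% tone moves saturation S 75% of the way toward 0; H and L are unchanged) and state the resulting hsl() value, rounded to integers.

hsl(308, 23%, 55%)

S moves 75% from 92 toward 0: 92 − 69 = 23 → 23.
H and L are unchanged.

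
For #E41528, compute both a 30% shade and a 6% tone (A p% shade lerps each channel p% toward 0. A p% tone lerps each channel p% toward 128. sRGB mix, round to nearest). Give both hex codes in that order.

#E41528 is rgb(228, 21, 40).
30% shade:
  R: 228 − 68.4 = 159.6 → 160
  G: 21 + 0.3×(0−21) = 21 − 6.3 = 14.7 → 15
  B: 40 − 12 = 28 → 28
  → #A00F1C
6% tone:
  R: 228 + 0.06×(128−228) = 228 − 6 = 222 → 222
  G: 21 + 0.06×(128−21) = 21 + 6.42 = 27.42 → 27
  B: 40 + 5.28 = 45.28 → 45
  → #DE1B2D

#A00F1C, #DE1B2D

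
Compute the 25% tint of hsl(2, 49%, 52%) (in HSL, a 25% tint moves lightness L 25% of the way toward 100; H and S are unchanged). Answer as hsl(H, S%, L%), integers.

hsl(2, 49%, 64%)

L moves 25% from 52 toward 100: 52 + 12 = 64 → 64.
H and S are unchanged.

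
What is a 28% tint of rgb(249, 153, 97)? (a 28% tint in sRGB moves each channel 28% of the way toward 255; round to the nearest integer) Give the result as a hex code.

Per channel, c → c + 0.28(255 − c):
  R: 249 + 0.28×(255−249) = 249 + 1.68 = 250.68 → 251
  G: 153 + 0.28×(255−153) = 153 + 28.56 = 181.56 → 182
  B: 97 + 0.28×(255−97) = 97 + 44.24 = 141.24 → 141
rgb(251, 182, 141) = #FBB68D.

#FBB68D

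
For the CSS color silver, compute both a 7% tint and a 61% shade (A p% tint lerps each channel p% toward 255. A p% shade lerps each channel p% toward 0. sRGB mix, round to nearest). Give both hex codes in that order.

#C4C4C4, #4B4B4B

CSS silver is rgb(192, 192, 192).
7% tint:
  R: 192 + 4.41 = 196.41 → 196
  G: 192 + 4.41 = 196.41 → 196
  B: 192 + 4.41 = 196.41 → 196
  → #C4C4C4
61% shade:
  R: 192 − 117.12 = 74.88 → 75
  G: 192 + 0.61×(0−192) = 192 − 117.12 = 74.88 → 75
  B: 192 + 0.61×(0−192) = 192 − 117.12 = 74.88 → 75
  → #4B4B4B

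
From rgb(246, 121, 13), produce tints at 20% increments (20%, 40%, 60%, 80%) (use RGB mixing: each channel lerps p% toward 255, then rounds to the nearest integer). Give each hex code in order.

#F8943D, #FAAF6E, #FBC99E, #FDE4CF

20%: (246 + 1.8 = 247.8→248, 121 + 26.8 = 147.8→148, 13 + 48.4 = 61.4→61) → #F8943D
40%: (246 + 3.6 = 249.6→250, 121 + 53.6 = 174.6→175, 13 + 96.8 = 109.8→110) → #FAAF6E
60%: (246 + 5.4 = 251.4→251, 121 + 80.4 = 201.4→201, 13 + 145.2 = 158.2→158) → #FBC99E
80%: (246 + 7.2 = 253.2→253, 121 + 107.2 = 228.2→228, 13 + 193.6 = 206.6→207) → #FDE4CF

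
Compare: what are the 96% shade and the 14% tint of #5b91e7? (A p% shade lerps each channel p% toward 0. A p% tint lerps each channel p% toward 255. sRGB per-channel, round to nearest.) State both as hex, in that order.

#5b91e7 is rgb(91, 145, 231).
96% shade:
  R: 91 − 87.36 = 3.64 → 4
  G: 145 + 0.96×(0−145) = 145 − 139.2 = 5.8 → 6
  B: 231 + 0.96×(0−231) = 231 − 221.76 = 9.24 → 9
  → #040609
14% tint:
  R: 91 + 0.14×(255−91) = 91 + 22.96 = 113.96 → 114
  G: 145 + 15.4 = 160.4 → 160
  B: 231 + 0.14×(255−231) = 231 + 3.36 = 234.36 → 234
  → #72a0ea

#040609, #72a0ea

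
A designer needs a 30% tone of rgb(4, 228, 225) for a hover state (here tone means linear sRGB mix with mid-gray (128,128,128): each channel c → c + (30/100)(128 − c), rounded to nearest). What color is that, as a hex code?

#29C6C4

Per channel, c → c + 0.3(128 − c):
  R: 4 + 37.2 = 41.2 → 41
  G: 228 + 0.3×(128−228) = 228 − 30 = 198 → 198
  B: 225 + 0.3×(128−225) = 225 − 29.1 = 195.9 → 196
rgb(41, 198, 196) = #29C6C4.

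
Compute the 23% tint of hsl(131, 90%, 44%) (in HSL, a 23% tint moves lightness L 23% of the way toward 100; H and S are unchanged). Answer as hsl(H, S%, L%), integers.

L moves 23% from 44 toward 100: 44 + 12.88 = 56.88 → 57.
H and S are unchanged.

hsl(131, 90%, 57%)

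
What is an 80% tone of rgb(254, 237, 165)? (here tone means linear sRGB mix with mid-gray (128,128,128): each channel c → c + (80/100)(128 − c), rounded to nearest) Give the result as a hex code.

An 80% tone moves each channel 80% toward 128:
  R: 254 + 0.8×(128−254) = 254 − 100.8 = 153.2 → 153
  G: 237 − 87.2 = 149.8 → 150
  B: 165 − 29.6 = 135.4 → 135
rgb(153, 150, 135) = #999687.

#999687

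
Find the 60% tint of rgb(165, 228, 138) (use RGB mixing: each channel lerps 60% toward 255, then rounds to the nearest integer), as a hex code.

A 60% tint moves each channel 60% toward 255:
  R: 165 + 0.6×(255−165) = 165 + 54 = 219 → 219
  G: 228 + 0.6×(255−228) = 228 + 16.2 = 244.2 → 244
  B: 138 + 70.2 = 208.2 → 208
rgb(219, 244, 208) = #dbf4d0.

#dbf4d0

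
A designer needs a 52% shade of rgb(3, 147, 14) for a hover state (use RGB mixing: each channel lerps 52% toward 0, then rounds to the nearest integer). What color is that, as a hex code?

A 52% shade moves each channel 52% toward 0:
  R: 3 − 1.56 = 1.44 → 1
  G: 147 + 0.52×(0−147) = 147 − 76.44 = 70.56 → 71
  B: 14 + 0.52×(0−14) = 14 − 7.28 = 6.72 → 7
rgb(1, 71, 7) = #014707.

#014707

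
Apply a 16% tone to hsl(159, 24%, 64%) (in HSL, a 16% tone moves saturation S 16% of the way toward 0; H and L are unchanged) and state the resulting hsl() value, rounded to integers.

hsl(159, 20%, 64%)

S moves 16% from 24 toward 0: 24 − 3.84 = 20.16 → 20.
H and L are unchanged.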